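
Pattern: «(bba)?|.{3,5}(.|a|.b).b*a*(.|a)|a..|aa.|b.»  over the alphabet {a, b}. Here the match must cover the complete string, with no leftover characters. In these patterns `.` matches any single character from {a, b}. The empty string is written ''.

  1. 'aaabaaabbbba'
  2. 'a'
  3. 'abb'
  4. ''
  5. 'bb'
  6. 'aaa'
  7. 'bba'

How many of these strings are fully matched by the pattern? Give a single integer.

1 → match
2 → no match
3 → match
4 → match
5 → match
6 → match
7 → match
Total matched: 6

6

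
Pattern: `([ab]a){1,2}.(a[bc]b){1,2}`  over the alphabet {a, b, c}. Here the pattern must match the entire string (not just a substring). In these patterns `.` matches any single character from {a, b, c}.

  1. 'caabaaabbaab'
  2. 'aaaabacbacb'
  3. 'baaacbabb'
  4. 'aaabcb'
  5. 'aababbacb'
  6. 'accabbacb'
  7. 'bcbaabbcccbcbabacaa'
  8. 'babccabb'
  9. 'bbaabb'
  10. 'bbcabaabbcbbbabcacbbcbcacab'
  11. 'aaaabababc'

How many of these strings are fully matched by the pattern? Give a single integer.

3

1 → no match
2 → match
3 → match
4 → no match
5 → match
6 → no match
7 → no match — must end with 'b'
8 → no match
9 → no match
10 → no match
11 → no match — must end with 'b'
Total matched: 3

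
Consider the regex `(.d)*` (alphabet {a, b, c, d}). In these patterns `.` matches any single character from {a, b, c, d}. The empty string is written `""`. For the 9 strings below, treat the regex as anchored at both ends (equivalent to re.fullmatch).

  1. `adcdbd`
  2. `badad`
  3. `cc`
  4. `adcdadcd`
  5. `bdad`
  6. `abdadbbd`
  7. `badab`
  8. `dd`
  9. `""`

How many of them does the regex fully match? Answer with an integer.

1 → match
2 → no match
3 → no match
4 → match
5 → match
6 → no match
7 → no match
8 → match
9 → match
Total matched: 5

5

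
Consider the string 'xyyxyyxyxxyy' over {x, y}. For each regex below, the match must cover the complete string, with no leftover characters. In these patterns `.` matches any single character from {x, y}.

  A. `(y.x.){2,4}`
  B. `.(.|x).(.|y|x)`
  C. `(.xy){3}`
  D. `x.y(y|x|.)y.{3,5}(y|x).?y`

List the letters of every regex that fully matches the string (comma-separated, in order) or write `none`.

D

A → no match — must start with 'y'
B → no match
C → no match — must end with 'xy'
D → match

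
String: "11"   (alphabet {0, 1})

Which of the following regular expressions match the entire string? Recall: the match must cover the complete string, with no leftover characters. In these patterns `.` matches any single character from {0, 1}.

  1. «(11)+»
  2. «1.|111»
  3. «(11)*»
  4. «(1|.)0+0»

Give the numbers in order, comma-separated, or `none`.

1 → match
2 → match
3 → match
4 → no match — must end with "00"

1, 2, 3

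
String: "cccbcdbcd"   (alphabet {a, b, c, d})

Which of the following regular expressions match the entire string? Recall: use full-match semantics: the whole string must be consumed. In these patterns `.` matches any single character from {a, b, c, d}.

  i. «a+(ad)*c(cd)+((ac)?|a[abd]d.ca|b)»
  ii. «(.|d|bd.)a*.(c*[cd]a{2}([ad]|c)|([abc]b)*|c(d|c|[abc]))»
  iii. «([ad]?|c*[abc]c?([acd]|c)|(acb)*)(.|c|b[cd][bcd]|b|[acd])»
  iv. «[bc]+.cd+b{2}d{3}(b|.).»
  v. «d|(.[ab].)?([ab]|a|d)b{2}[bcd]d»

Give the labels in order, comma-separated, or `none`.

iii

i → no match — must start with "a"
ii → no match
iii → match
iv → no match
v → no match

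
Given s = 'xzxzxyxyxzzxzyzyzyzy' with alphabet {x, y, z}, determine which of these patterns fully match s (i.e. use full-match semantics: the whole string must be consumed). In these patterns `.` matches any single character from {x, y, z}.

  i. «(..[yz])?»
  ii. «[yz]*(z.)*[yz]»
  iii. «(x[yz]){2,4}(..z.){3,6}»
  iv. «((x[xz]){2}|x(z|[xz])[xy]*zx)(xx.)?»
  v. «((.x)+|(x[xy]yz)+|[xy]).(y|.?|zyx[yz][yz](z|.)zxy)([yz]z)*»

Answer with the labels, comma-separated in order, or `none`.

iii

i → no match
ii → no match
iii → match
iv → no match
v → no match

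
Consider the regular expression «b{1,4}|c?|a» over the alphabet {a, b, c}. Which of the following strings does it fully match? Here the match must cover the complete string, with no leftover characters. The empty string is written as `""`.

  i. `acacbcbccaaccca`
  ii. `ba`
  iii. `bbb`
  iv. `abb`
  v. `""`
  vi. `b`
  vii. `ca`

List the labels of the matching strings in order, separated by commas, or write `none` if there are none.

iii, v, vi

i → no match
ii → no match
iii → match
iv → no match
v → match
vi → match
vii → no match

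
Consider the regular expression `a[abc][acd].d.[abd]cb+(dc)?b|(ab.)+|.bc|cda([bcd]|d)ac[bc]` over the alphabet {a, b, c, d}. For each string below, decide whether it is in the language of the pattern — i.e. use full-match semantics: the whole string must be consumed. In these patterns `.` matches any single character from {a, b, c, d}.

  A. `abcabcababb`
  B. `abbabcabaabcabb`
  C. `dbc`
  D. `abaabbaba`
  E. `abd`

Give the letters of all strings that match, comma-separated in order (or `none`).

B, C, D, E

A. `abcabcababb` → no match
B → match
C. `dbc` → match
D. `abaabbaba` → match
E. `abd` → match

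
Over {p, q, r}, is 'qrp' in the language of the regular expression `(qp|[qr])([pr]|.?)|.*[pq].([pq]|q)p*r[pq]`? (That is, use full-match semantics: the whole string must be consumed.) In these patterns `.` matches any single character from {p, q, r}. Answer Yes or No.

No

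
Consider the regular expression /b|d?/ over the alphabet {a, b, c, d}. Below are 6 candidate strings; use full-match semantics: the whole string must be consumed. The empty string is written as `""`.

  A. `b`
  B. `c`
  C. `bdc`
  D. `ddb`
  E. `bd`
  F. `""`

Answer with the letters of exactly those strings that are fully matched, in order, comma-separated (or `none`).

A → match
B → no match
C → no match
D → no match
E → no match
F → match

A, F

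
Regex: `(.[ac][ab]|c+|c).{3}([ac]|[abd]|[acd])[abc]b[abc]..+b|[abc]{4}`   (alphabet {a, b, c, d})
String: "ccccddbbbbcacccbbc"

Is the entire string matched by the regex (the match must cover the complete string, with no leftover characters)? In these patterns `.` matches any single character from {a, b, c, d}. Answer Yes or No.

No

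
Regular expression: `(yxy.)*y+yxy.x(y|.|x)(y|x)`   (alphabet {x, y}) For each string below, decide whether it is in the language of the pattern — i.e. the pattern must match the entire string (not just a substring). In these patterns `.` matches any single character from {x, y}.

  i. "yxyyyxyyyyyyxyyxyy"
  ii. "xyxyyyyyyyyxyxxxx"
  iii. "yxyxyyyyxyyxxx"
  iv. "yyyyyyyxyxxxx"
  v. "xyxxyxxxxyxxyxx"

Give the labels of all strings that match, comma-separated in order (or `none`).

i → match
ii → no match
iii → match
iv → match
v → no match

i, iii, iv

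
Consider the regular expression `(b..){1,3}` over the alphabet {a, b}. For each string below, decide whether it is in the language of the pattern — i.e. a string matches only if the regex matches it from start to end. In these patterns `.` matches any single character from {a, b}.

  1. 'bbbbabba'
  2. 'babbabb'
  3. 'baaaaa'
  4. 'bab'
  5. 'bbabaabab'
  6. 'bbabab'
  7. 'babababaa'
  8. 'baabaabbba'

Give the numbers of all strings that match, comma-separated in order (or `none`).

4, 5, 6

1 → no match
2 → no match
3 → no match
4 → match
5 → match
6 → match
7 → no match
8 → no match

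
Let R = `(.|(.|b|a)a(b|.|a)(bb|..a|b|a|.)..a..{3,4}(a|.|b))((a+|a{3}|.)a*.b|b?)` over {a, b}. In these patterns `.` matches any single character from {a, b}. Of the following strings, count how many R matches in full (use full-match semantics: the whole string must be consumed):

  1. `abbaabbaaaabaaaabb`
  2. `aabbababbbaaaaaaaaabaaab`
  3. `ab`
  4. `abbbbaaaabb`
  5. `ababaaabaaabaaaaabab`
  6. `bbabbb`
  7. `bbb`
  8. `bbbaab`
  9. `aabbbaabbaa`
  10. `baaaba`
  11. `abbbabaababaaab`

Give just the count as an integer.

1 → no match
2 → no match
3 → match
4 → no match
5 → no match
6 → no match
7 → no match
8 → no match
9 → no match
10 → no match
11 → no match
Total matched: 1

1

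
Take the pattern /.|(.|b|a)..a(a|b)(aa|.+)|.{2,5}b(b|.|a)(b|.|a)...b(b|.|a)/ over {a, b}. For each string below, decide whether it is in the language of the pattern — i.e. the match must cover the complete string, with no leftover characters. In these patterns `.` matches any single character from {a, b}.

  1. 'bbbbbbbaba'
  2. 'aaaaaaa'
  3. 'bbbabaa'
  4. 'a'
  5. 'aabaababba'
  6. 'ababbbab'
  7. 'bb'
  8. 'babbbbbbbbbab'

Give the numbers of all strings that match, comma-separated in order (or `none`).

1, 2, 3, 4, 5

1 → match
2 → match
3 → match
4 → match
5 → match
6 → no match
7 → no match
8 → no match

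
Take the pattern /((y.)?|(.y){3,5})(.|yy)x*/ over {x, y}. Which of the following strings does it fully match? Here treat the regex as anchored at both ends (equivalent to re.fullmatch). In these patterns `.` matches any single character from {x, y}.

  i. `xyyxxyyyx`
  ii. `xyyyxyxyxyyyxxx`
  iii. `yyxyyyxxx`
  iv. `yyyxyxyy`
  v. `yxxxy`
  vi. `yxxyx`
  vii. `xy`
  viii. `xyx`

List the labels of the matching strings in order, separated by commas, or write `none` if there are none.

ii, iii

i. `xyyxxyyyx` → no match
ii → match
iii. `yyxyyyxxx` → match
iv. `yyyxyxyy` → no match
v. `yxxxy` → no match
vi. `yxxyx` → no match
vii. `xy` → no match
viii. `xyx` → no match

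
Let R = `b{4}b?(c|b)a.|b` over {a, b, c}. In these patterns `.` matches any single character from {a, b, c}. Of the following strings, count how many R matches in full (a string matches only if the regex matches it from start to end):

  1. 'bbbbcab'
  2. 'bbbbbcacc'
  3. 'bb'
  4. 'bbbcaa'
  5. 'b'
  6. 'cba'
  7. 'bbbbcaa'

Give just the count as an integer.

1 → match
2 → no match
3 → no match
4 → no match
5 → match
6 → no match — must start with 'b'
7 → match
Total matched: 3

3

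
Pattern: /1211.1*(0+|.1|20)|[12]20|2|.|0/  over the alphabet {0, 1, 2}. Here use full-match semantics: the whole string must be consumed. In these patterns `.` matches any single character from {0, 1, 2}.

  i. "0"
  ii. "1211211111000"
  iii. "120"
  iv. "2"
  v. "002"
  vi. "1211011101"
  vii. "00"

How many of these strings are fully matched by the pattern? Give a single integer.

5

i → match
ii → match
iii → match
iv → match
v → no match
vi → match
vii → no match
Total matched: 5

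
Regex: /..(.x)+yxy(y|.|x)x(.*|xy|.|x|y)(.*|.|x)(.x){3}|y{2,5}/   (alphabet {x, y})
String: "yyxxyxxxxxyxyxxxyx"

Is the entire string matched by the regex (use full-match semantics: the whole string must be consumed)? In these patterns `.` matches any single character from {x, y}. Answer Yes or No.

No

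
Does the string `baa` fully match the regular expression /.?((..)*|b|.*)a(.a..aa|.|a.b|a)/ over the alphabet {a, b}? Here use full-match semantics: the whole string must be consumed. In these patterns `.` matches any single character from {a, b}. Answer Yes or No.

Yes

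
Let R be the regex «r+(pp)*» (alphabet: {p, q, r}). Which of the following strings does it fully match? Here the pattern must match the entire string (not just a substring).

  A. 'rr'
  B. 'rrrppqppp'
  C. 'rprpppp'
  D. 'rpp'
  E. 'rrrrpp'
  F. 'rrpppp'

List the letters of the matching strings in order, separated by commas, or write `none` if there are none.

A, D, E, F

A → match
B → no match
C → no match
D → match
E → match
F → match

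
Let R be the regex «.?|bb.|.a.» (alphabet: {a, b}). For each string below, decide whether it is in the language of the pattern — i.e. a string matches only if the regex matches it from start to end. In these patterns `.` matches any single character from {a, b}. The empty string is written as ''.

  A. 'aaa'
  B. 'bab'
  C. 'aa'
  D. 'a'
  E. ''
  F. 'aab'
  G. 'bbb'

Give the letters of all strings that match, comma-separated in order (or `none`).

A, B, D, E, F, G

A → match
B → match
C → no match
D → match
E → match
F → match
G → match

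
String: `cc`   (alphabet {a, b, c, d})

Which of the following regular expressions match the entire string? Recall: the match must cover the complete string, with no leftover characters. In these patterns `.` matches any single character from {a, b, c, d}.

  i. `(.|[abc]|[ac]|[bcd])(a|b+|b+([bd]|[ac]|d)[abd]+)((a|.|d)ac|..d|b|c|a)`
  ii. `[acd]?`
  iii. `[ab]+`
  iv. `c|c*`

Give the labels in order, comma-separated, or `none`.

i → no match
ii → no match
iii → no match
iv → match

iv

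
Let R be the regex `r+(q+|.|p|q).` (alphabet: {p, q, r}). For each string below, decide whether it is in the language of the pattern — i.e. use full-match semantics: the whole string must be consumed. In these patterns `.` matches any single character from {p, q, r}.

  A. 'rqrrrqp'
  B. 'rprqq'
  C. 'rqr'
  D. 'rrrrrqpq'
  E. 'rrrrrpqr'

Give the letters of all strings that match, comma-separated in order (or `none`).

A → no match
B → no match
C → match
D → no match
E → no match

C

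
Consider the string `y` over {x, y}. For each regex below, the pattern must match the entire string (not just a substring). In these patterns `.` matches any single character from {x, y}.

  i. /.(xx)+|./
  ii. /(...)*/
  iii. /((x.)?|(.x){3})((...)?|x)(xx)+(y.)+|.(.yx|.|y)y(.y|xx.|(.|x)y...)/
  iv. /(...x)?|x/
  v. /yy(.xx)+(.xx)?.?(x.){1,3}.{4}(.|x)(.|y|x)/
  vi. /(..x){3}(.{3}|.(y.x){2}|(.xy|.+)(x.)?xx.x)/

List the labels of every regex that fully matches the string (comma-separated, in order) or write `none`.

i → match
ii → no match
iii → no match
iv → no match
v → no match — must start with `yy`
vi → no match

i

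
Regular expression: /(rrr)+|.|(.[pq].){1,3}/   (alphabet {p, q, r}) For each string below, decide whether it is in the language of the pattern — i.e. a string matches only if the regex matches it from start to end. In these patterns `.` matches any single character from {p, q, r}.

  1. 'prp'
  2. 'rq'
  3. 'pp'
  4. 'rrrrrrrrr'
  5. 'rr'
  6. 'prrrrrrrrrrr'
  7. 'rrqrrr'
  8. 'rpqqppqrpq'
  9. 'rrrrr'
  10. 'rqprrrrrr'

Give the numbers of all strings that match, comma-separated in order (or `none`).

4

1 → no match
2 → no match
3 → no match
4 → match
5 → no match
6 → no match
7 → no match
8 → no match
9 → no match
10 → no match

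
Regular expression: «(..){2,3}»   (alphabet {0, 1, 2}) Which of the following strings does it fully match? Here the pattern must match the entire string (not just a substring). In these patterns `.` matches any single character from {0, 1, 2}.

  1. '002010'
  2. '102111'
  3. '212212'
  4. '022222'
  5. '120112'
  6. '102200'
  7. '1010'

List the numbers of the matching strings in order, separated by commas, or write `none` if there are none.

1. '002010' → match
2. '102111' → match
3. '212212' → match
4. '022222' → match
5. '120112' → match
6. '102200' → match
7. '1010' → match

1, 2, 3, 4, 5, 6, 7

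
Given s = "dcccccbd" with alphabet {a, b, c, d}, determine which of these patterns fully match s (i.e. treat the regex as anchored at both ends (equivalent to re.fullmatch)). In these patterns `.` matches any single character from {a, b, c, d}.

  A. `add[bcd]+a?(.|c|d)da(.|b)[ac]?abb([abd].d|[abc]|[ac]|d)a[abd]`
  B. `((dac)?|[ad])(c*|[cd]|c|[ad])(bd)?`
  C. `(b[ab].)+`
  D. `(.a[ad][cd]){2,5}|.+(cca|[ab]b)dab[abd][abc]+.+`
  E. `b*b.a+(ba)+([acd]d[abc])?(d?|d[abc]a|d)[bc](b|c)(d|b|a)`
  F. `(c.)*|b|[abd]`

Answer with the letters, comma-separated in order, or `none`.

A → no match — must start with "add"
B → match
C → no match — must start with "b"
D → no match
E → no match
F → no match

B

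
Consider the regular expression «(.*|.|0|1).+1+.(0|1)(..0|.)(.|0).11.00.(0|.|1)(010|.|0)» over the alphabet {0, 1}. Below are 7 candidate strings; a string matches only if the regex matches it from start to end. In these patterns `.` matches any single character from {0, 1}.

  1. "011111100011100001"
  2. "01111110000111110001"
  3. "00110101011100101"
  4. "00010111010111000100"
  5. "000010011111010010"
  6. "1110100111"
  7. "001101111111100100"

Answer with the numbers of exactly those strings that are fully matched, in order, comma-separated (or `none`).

1, 3, 4

1 → match
2 → no match
3 → match
4 → match
5 → no match
6 → no match
7 → no match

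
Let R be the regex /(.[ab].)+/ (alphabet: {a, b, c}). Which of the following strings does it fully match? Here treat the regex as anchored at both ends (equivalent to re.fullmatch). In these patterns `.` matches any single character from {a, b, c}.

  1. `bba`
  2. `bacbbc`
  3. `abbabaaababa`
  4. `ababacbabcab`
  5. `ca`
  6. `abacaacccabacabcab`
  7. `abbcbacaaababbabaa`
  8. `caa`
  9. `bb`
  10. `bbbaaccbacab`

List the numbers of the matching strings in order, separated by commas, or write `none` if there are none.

1, 2, 3, 4, 7, 8, 10

1 → match
2 → match
3 → match
4 → match
5 → no match
6 → no match
7 → match
8 → match
9 → no match
10 → match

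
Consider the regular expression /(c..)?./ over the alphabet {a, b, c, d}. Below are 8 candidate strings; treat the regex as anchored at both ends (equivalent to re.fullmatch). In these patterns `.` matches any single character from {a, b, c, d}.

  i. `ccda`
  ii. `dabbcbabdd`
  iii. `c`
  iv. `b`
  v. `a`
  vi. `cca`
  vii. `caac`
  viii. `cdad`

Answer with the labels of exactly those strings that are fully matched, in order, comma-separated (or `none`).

i → match
ii → no match
iii → match
iv → match
v → match
vi → no match
vii → match
viii → match

i, iii, iv, v, vii, viii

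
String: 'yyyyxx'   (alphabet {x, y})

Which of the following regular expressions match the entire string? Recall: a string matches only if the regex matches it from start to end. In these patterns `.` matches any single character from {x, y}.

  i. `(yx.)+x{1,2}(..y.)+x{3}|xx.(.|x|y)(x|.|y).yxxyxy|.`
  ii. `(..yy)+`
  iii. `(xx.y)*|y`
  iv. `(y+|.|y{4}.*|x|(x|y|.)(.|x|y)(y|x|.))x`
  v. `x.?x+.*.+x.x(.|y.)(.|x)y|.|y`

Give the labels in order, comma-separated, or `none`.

i → no match
ii → no match — must end with 'yy'
iii → no match
iv → match
v → no match

iv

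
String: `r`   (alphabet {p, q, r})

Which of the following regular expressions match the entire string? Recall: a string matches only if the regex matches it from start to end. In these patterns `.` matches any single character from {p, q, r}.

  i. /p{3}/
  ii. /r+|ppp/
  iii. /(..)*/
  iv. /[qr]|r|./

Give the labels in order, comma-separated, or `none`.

ii, iv

i → no match — must start with `p`
ii → match
iii → no match
iv → match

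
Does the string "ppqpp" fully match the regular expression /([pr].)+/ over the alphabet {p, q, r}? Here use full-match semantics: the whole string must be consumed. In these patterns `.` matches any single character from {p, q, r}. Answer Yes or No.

No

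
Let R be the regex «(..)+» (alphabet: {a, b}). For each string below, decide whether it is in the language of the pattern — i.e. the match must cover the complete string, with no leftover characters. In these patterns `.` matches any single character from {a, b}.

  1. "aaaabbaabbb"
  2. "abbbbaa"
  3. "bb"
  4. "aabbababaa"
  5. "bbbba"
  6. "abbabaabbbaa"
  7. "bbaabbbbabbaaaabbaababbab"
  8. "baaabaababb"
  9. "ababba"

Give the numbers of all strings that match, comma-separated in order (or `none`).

1. "aaaabbaabbb" → no match
2. "abbbbaa" → no match
3. "bb" → match
4. "aabbababaa" → match
5. "bbbba" → no match
6. "abbabaabbbaa" → match
7 → no match
8. "baaabaababb" → no match
9. "ababba" → match

3, 4, 6, 9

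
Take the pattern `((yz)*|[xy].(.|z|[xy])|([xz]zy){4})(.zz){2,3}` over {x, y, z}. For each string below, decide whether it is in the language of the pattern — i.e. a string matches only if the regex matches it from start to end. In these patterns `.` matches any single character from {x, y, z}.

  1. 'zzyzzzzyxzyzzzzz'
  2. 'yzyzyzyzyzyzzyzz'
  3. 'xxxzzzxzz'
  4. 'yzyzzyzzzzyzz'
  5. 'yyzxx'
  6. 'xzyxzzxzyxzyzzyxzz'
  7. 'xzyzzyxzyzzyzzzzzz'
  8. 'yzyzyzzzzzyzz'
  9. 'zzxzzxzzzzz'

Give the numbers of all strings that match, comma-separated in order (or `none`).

1 → no match
2 → match
3 → match
4 → no match
5 → no match — must end with 'zz'
6 → no match
7 → match
8 → match
9 → no match

2, 3, 7, 8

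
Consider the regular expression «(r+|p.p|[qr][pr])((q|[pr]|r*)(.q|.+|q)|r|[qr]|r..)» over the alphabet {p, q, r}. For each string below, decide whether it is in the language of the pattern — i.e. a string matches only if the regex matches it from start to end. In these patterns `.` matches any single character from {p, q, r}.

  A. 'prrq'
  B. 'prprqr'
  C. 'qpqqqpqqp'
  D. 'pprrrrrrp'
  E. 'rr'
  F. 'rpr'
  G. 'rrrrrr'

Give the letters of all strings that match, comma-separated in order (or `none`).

A → no match
B → match
C → match
D → no match
E → match
F → match
G → match

B, C, E, F, G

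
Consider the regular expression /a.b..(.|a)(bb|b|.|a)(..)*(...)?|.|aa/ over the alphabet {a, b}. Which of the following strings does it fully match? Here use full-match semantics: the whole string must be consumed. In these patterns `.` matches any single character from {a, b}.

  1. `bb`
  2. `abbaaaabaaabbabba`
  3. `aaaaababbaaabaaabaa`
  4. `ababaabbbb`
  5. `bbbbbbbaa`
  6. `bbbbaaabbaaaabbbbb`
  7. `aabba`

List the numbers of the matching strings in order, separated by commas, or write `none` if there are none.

2

1 → no match
2 → match
3 → no match
4 → no match
5 → no match
6 → no match
7 → no match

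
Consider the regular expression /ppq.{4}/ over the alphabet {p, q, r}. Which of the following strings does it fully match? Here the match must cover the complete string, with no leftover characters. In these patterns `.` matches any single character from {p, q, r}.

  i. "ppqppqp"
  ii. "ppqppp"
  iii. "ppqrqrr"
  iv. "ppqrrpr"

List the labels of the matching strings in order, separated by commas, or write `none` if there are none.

i → match
ii → no match
iii → match
iv → match

i, iii, iv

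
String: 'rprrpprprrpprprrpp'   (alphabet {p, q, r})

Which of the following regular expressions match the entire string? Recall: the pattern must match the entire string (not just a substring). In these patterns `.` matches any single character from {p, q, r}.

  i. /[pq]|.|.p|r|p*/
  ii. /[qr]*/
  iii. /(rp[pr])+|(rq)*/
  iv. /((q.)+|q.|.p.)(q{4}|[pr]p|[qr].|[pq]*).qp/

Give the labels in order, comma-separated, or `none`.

iii

i → no match
ii → no match
iii → match
iv → no match — must end with 'qp'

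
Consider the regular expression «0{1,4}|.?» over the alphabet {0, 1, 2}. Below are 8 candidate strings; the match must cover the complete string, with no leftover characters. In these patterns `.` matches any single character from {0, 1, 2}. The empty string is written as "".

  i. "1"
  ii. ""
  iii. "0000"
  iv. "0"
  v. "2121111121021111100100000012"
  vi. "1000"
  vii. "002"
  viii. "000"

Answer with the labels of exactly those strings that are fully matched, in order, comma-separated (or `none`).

i, ii, iii, iv, viii

i. "1" → match
ii. "" → match
iii. "0000" → match
iv. "0" → match
v → no match
vi. "1000" → no match
vii. "002" → no match
viii. "000" → match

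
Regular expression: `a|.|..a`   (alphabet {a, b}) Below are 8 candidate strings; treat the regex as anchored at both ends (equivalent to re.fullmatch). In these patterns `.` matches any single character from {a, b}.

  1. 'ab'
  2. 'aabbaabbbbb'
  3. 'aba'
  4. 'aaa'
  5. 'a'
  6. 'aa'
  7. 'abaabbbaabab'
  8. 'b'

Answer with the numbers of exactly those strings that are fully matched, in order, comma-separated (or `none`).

3, 4, 5, 8

1 → no match
2 → no match
3 → match
4 → match
5 → match
6 → no match
7 → no match
8 → match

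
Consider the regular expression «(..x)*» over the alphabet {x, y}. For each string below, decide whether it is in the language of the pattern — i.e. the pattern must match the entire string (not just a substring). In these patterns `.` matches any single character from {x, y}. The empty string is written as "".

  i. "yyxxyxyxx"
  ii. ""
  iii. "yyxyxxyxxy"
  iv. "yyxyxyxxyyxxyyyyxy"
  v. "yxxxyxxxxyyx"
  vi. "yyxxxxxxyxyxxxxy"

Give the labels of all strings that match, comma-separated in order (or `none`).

i, ii, v

i → match
ii → match
iii → no match
iv → no match
v → match
vi → no match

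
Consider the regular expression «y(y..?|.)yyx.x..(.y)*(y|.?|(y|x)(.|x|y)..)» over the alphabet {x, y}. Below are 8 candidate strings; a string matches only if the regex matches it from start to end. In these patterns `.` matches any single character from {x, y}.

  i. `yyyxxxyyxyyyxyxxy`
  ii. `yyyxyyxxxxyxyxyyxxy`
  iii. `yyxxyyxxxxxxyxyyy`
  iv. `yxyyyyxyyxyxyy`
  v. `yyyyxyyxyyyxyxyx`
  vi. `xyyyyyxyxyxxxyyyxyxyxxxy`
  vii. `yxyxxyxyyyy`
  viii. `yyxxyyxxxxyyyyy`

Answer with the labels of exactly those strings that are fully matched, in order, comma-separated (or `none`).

ii, iii, viii

i → no match
ii → match
iii → match
iv → no match
v → no match
vi → no match — must start with `y`
vii. `yxyxxyxyyyy` → no match
viii → match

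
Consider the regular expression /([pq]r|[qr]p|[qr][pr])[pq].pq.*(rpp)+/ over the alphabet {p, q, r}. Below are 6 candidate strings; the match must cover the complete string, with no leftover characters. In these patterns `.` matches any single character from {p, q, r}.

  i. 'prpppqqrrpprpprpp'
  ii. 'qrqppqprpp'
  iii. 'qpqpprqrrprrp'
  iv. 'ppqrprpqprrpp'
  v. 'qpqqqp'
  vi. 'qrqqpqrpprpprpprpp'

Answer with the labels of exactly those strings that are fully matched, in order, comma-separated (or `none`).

i → match
ii. 'qrqppqprpp' → match
iii → no match — must end with 'rpp'
iv → no match
v. 'qpqqqp' → no match — must end with 'rpp'
vi → match

i, ii, vi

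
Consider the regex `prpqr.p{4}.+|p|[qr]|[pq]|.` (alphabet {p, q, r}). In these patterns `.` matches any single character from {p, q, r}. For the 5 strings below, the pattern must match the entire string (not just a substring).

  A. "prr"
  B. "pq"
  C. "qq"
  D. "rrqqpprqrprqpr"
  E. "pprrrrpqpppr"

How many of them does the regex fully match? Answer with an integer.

0

A → no match
B → no match
C → no match
D → no match
E → no match
Total matched: 0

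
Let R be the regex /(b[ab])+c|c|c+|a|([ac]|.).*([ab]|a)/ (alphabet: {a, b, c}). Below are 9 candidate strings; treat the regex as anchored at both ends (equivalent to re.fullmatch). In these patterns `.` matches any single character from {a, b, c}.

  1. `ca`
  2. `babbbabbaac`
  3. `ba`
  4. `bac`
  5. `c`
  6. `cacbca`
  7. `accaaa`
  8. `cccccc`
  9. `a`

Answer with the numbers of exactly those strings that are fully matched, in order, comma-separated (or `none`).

1 → match
2 → no match
3 → match
4 → match
5 → match
6 → match
7 → match
8 → match
9 → match

1, 3, 4, 5, 6, 7, 8, 9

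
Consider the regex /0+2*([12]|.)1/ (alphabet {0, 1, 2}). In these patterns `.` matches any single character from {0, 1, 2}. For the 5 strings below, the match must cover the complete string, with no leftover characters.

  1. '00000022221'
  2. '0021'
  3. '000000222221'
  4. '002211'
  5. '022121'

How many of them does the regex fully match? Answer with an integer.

4

1 → match
2 → match
3 → match
4 → match
5 → no match
Total matched: 4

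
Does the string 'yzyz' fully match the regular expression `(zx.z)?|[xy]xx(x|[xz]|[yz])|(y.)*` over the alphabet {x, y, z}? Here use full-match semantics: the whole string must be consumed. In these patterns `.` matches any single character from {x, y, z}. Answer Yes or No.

Yes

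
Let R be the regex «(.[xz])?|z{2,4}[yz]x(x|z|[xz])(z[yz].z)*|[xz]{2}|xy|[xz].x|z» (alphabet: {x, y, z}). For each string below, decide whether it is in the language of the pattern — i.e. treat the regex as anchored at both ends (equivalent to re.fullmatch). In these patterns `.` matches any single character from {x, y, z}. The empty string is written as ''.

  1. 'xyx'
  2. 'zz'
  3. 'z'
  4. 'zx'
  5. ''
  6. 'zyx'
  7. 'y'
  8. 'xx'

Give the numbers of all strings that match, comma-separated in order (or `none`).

1 → match
2 → match
3 → match
4 → match
5 → match
6 → match
7 → no match
8 → match

1, 2, 3, 4, 5, 6, 8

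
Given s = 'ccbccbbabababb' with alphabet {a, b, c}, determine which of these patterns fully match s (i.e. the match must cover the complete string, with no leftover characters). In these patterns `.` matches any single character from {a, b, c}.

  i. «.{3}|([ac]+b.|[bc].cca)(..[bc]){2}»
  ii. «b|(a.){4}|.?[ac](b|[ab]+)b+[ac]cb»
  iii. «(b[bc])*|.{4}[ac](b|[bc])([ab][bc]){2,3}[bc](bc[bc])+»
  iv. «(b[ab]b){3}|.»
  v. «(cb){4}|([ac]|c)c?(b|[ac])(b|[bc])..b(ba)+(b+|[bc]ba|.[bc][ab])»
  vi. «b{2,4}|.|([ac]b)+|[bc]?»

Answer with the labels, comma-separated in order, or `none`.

i → no match
ii → no match
iii → no match
iv → no match
v → match
vi → no match

v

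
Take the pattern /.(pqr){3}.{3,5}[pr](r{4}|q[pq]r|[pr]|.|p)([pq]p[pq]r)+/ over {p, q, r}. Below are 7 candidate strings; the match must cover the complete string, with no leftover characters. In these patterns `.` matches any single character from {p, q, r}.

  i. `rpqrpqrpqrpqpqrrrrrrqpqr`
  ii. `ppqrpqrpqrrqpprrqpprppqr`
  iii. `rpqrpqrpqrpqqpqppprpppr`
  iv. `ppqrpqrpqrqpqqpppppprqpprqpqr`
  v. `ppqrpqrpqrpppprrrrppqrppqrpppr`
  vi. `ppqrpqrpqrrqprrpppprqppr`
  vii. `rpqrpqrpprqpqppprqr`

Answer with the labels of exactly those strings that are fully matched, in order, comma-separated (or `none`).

i, ii, iii, iv, v, vi

i → match
ii → match
iii → match
iv → match
v → match
vi → match
vii → no match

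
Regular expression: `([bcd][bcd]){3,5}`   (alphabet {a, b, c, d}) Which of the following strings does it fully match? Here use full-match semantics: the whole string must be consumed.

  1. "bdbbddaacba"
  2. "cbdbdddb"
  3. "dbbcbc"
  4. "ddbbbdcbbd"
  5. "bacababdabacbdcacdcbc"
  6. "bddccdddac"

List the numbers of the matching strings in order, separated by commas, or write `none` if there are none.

2, 3, 4

1 → no match
2 → match
3 → match
4 → match
5 → no match
6 → no match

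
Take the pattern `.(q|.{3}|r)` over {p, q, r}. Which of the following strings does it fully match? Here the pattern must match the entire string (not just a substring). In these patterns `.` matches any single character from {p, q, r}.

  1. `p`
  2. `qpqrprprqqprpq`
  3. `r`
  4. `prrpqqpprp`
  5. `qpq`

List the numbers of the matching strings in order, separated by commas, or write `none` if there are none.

none

1 → no match
2 → no match
3 → no match
4 → no match
5 → no match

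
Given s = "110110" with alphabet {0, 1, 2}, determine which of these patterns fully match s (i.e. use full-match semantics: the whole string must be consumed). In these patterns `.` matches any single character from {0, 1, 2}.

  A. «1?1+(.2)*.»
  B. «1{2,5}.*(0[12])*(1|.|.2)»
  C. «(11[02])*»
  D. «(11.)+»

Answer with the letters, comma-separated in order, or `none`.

B, C, D

A → no match
B → match
C → match
D → match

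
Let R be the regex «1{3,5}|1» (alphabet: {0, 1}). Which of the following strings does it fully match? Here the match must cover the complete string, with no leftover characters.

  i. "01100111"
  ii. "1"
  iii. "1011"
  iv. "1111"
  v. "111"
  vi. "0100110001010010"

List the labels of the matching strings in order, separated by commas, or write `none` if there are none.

i. "01100111" → no match — must start with "1"
ii. "1" → match
iii. "1011" → no match
iv. "1111" → match
v. "111" → match
vi → no match — must start with "1"

ii, iv, v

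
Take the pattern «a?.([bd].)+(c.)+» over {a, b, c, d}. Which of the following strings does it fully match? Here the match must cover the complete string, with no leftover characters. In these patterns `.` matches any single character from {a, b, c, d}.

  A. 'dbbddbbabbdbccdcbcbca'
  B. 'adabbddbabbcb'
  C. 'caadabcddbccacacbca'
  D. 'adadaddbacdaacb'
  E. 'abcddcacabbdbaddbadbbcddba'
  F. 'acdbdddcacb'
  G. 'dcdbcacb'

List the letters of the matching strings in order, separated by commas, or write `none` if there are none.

A → no match
B → match
C → no match
D → no match
E → no match
F → no match
G → no match

B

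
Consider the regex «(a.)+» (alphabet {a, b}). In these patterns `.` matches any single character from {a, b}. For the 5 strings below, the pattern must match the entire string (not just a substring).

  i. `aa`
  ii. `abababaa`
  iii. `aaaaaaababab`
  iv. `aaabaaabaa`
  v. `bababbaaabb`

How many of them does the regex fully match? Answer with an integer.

4

i → match
ii → match
iii → match
iv → match
v → no match — must start with `a`
Total matched: 4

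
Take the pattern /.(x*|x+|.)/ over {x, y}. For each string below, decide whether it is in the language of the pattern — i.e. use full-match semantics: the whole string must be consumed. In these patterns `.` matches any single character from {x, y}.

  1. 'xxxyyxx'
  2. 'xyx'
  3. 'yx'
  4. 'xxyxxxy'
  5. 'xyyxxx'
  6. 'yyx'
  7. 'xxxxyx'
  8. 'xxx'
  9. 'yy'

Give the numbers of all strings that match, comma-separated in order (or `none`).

3, 8, 9

1 → no match
2 → no match
3 → match
4 → no match
5 → no match
6 → no match
7 → no match
8 → match
9 → match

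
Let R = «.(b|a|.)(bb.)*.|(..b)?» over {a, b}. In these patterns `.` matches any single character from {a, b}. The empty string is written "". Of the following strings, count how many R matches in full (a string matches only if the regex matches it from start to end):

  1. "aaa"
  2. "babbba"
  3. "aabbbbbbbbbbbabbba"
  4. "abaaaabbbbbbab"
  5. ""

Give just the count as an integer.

4

1. "aaa" → match
2. "babbba" → match
3 → match
4 → no match
5. "" → match
Total matched: 4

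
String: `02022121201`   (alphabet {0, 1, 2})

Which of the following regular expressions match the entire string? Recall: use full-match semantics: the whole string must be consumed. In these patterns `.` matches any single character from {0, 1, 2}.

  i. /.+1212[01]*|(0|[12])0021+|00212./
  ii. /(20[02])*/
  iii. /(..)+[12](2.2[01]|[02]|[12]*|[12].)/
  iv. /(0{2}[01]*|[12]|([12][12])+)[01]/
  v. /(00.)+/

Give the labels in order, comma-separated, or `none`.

i → match
ii → no match
iii → match
iv → no match
v → no match — must start with `00`

i, iii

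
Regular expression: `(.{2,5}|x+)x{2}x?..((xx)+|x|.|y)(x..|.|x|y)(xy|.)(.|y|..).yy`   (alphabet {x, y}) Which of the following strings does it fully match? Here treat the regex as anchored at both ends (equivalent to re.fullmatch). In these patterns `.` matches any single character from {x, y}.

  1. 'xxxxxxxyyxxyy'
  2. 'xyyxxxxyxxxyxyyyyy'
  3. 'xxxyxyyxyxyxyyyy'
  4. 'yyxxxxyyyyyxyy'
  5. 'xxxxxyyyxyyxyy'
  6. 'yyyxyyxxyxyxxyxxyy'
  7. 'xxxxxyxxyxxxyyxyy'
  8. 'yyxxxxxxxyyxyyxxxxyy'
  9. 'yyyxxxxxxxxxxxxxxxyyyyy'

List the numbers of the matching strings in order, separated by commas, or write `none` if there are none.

1 → match
2 → match
3 → no match
4 → match
5 → match
6 → no match
7 → no match
8 → match
9 → match

1, 2, 4, 5, 8, 9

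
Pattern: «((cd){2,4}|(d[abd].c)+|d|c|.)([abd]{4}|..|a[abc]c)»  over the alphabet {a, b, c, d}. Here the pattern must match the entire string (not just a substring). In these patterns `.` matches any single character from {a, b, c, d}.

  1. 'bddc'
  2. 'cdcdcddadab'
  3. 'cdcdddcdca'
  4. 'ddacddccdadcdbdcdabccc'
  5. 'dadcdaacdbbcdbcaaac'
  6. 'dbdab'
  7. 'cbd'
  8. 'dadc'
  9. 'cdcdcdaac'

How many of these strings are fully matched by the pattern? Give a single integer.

1. 'bddc' → no match
2. 'cdcdcddadab' → no match
3. 'cdcdddcdca' → no match
4 → match
5 → no match
6. 'dbdab' → match
7. 'cbd' → match
8. 'dadc' → no match
9. 'cdcdcdaac' → match
Total matched: 4

4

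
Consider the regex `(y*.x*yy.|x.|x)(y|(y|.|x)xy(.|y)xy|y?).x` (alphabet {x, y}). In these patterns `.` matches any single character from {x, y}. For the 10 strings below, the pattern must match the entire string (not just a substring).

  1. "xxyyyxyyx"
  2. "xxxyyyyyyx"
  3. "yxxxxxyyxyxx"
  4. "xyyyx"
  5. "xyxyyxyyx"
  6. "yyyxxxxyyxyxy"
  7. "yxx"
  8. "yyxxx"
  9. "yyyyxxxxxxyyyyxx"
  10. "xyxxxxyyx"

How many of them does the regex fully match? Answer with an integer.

1. "xxyyyxyyx" → no match
2. "xxxyyyyyyx" → no match
3. "yxxxxxyyxyxx" → match
4. "xyyyx" → match
5. "xyxyyxyyx" → match
6 → no match — must end with "x"
7. "yxx" → no match
8. "yyxxx" → no match
9 → match
10. "xyxxxxyyx" → no match
Total matched: 4

4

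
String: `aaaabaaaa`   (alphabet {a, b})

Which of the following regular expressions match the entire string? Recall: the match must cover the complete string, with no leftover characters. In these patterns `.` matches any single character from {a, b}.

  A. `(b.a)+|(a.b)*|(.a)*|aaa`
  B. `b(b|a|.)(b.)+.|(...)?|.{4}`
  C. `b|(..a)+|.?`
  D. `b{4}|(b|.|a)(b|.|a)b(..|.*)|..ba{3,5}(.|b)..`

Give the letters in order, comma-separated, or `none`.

C

A → no match
B → no match
C → match
D → no match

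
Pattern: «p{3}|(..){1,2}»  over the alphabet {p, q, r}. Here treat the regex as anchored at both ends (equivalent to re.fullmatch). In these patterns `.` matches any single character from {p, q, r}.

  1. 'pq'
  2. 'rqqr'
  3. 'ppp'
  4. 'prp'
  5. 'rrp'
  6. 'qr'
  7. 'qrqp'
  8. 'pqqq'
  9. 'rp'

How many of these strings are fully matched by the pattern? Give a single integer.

1 → match
2 → match
3 → match
4 → no match
5 → no match
6 → match
7 → match
8 → match
9 → match
Total matched: 7

7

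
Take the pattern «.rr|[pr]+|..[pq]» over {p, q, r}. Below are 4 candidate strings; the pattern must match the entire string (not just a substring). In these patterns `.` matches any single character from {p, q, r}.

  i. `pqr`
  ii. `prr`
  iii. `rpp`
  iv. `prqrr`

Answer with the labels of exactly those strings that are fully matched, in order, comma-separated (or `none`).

i → no match
ii → match
iii → match
iv → no match

ii, iii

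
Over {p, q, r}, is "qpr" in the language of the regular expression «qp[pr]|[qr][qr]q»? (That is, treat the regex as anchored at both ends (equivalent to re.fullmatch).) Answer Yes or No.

Yes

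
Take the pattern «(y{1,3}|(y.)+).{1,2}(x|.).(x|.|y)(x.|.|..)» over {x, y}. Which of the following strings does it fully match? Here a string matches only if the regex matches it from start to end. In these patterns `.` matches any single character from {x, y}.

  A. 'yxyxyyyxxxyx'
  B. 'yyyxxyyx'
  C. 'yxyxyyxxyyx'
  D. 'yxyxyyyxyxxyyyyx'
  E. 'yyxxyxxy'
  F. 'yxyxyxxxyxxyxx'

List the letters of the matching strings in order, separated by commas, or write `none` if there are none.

A, B, C, D, E

A → match
B → match
C → match
D → match
E → match
F → no match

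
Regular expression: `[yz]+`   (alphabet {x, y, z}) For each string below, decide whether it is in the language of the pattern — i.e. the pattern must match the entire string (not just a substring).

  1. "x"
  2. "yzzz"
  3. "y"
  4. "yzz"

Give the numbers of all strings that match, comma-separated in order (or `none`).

1 → no match
2 → match
3 → match
4 → match

2, 3, 4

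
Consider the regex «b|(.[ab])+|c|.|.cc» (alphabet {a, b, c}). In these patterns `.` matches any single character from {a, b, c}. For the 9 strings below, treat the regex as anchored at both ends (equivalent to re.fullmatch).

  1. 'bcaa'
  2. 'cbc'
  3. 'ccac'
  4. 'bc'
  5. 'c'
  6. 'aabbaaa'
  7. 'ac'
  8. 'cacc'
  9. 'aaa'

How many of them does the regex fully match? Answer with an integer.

1

1 → no match
2 → no match
3 → no match
4 → no match
5 → match
6 → no match
7 → no match
8 → no match
9 → no match
Total matched: 1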